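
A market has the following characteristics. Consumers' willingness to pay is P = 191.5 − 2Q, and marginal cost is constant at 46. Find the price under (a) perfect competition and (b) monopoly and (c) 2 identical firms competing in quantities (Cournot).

Competitive firms price at marginal cost: P = 46, giving Q = 72.75.
A monopolist chooses Q where MR = MC. MR = 191.5 − 4Q; setting this equal to 46 gives Q = 36.375 and P = 118.75.
In a 2-firm Cournot equilibrium, symmetry and the first-order condition give q = (191.5 − 46)/(6) = 24.25. So Q = 48.5 and P = 94.5.

Competition: P = 46; Monopoly: P = 118.75; Cournot: P = 94.5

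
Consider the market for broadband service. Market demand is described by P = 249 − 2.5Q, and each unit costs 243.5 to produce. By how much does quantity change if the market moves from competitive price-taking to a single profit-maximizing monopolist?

Competitive firms price at marginal cost: P = 243.5, giving Q = 2.2.
A monopolist chooses Q where MR = MC. MR = 249 − 5Q; setting this equal to 243.5 gives Q = 1.1 and P = 246.25.
Change in quantity: 1.1 − 2.2 = −1.1.

Q falls by 1.1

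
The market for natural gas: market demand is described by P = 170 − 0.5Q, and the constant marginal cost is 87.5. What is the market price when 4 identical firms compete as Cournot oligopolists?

In a 4-firm Cournot equilibrium, symmetry and the first-order condition give q = (170 − 87.5)/(2.5) = 33. So Q = 132 and P = 104.

P = 104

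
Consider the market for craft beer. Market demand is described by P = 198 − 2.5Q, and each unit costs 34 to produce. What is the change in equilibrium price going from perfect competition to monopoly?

Equilibrium price rises by 82

Competitive firms price at marginal cost: P = 34, giving Q = 65.6.
Monopoly sets MR = MC: 198 − 5Q = 34 ⇒ Q = 32.8, P = 198 − 2.5·32.8 = 116.
Change in equilibrium price: 116 − 34 = 82.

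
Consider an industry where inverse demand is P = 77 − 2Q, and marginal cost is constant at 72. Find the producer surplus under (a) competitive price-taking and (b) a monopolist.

Competition: PS = 0; Monopoly: PS = 3.125

Perfect competition: P = MC = 72, so 77 − 2Q = 72 and Q = 2.5.
PS = (72 − 72)·2.5 = 0.
Monopoly sets MR = MC: 77 − 4Q = 72 ⇒ Q = 1.25, P = 77 − 2·1.25 = 74.5.
PS = (74.5 − 72)·1.25 = 3.125.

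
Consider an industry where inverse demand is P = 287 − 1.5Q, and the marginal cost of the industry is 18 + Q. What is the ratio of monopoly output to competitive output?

The monopolist equates marginal revenue to marginal cost: 287 − 3Q = 18 + Q, so Q = 67.25. From demand, P = 186.125.
Under competition P = MC: 287 − 1.5Q = 18 + Q ⇒ Q = 107.6, P = 125.6.
Ratio Q_m/Q_c = 67.25/107.6 = 0.625.

Q_m/Q_c = 0.625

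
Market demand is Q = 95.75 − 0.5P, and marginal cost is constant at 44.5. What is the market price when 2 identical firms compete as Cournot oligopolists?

Inverting demand: P = 191.5 − 2Q.
Cournot with 2 identical firms: the symmetric best-response condition is 191.5 − 6q = 44.5. Each firm produces q = 24.5, total output Q = 49, price P = 93.5.

P = 93.5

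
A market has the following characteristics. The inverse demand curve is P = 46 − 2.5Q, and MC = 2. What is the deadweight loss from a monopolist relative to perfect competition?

DWL = 96.8

Under competition P = MC = 2, so Q = (46 − 2)/2.5 = 17.6.
Monopoly sets MR = MC: 46 − 5Q = 2 ⇒ Q = 8.8, P = 46 − 2.5·8.8 = 24.
DWL is the triangle between Q = 8.8 and Q = 17.6: ½·(17.6 − 8.8)·(24 − 2) = 96.8.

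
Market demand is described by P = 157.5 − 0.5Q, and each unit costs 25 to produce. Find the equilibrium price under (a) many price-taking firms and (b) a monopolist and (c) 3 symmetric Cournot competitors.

Under competition P = MC = 25, so Q = (157.5 − 25)/0.5 = 265.
The monopolist equates marginal revenue to marginal cost: 157.5 − Q = 25, so Q = 132.5. From demand, P = 91.25.
In a 3-firm Cournot equilibrium, symmetry and the first-order condition give q = (157.5 − 25)/(2) = 66.25. So Q = 198.75 and P = 58.125.

Competition: P = 25; Monopoly: P = 91.25; Cournot: P = 58.125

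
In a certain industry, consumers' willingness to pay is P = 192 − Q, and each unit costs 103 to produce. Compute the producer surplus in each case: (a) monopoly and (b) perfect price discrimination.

Monopoly sets MR = MC: 192 − 2Q = 103 ⇒ Q = 44.5, P = 192 − 44.5 = 147.5.
PS = (147.5 − 103)·44.5 = 1980.25.
Under first-degree price discrimination the firm charges each unit its demand price and produces up to where P = MC, i.e. Q = 89. Consumer surplus is zero; producer surplus equals total surplus.
PS = ½·(192 − 103)·89 = 3960.5.

Monopoly: PS = 1980.25; Perfect PD: PS = 3960.5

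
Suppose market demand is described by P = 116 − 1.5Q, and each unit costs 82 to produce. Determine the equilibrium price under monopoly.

P = 99

The monopolist equates marginal revenue to marginal cost: 116 − 3Q = 82, so Q = 34/3. From demand, P = 99.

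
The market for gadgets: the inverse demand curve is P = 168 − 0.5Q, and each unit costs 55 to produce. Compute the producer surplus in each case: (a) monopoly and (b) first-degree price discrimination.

The monopolist equates marginal revenue to marginal cost: 168 − Q = 55, so Q = 113. From demand, P = 111.5.
PS = (111.5 − 55)·113 = 6384.5.
A perfectly discriminating monopolist sells every unit with P(Q) ≥ MC(Q), so output equals the competitive quantity Q = 226. Each buyer pays their reservation price, so CS = 0 and the firm captures all surplus.
PS = ½·(168 − 55)·226 = 12769.

Monopoly: PS = 6384.5; Perfect PD: PS = 12769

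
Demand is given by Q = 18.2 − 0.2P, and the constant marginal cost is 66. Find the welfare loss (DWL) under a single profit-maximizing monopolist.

Inverting demand: P = 91 − 5Q.
Competitive firms price at marginal cost: P = 66, giving Q = 5.
Monopoly sets MR = MC: 91 − 10Q = 66 ⇒ Q = 2.5, P = 91 − 5·2.5 = 78.5.
DWL is the triangle between Q = 2.5 and Q = 5: ½·(5 − 2.5)·(78.5 − 66) = 15.625.

DWL = 15.625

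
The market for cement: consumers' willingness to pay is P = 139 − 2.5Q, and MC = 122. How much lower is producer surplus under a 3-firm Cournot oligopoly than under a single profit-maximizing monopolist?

Monopoly sets MR = MC: 139 − 5Q = 122 ⇒ Q = 3.4, P = 139 − 2.5·3.4 = 130.5.
PS = (130.5 − 122)·3.4 = 28.9.
With 3 symmetric Cournot firms, each firm's FOC gives 139 − 10q = 122, so q = 1.7, Q = 3·1.7 = 5.1, and P = 126.25.
PS = (126.25 − 122)·5.1 = 21.675.
Change in producer surplus: 21.675 − 28.9 = −7.225.

Producer surplus falls by 7.225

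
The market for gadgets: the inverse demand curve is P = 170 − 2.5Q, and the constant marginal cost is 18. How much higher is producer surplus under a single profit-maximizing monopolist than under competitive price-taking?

Producer surplus rises by 2310.4

Competitive firms price at marginal cost: P = 18, giving Q = 60.8.
PS = (18 − 18)·60.8 = 0.
The monopolist equates marginal revenue to marginal cost: 170 − 5Q = 18, so Q = 30.4. From demand, P = 94.
PS = (94 − 18)·30.4 = 2310.4.
Change in producer surplus: 2310.4 − 0 = 2310.4.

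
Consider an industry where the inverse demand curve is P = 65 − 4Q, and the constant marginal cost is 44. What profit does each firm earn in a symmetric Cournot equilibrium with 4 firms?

π_i = 4.41

In a 4-firm Cournot equilibrium, symmetry and the first-order condition give q = (65 − 44)/(20) = 1.05. So Q = 4.2 and P = 48.2.
Each firm's profit = (48.2 − 44)·1.05 = 4.41.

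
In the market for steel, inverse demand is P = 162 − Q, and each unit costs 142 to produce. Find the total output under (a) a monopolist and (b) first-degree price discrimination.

Monopoly: Q = 10; Perfect PD: Q = 20

The monopolist equates marginal revenue to marginal cost: 162 − 2Q = 142, so Q = 10. From demand, P = 152.
A perfectly discriminating monopolist sells every unit with P(Q) ≥ MC(Q), so output equals the competitive quantity Q = 20. Each buyer pays their reservation price, so CS = 0 and the firm captures all surplus.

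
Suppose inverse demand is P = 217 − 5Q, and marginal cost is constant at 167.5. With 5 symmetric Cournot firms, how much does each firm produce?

q_i = 1.65

In a 5-firm Cournot equilibrium, symmetry and the first-order condition give q = (217 − 167.5)/(30) = 1.65. So Q = 8.25 and P = 175.75.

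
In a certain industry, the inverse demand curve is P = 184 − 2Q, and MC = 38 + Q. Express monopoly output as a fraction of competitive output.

Q_m/Q_c = 0.6

Monopoly sets MR = MC: 184 − 4Q = 38 + Q ⇒ Q = 29.2, P = 184 − 2·29.2 = 125.6.
Competitive equilibrium sets price equal to marginal cost: 184 − 2Q = 38 + Q, so Q = 146/3 and P = 260/3.
Ratio Q_m/Q_c = 29.2/(146/3) = 0.6.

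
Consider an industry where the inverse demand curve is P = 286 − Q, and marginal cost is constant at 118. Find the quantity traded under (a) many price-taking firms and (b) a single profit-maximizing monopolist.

Competition: Q = 168; Monopoly: Q = 84

Competitive firms price at marginal cost: P = 118, giving Q = 168.
Monopoly sets MR = MC: 286 − 2Q = 118 ⇒ Q = 84, P = 286 − 84 = 202.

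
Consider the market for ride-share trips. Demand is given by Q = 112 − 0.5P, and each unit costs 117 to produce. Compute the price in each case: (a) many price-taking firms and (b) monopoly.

Inverting demand: P = 224 − 2Q.
Perfect competition: P = MC = 117, so 224 − 2Q = 117 and Q = 53.5.
The monopolist equates marginal revenue to marginal cost: 224 − 4Q = 117, so Q = 26.75. From demand, P = 170.5.

Competition: P = 117; Monopoly: P = 170.5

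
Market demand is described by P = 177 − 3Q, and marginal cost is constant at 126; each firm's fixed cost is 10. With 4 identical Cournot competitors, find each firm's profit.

π_i = 24.68

In a 4-firm Cournot equilibrium, symmetry and the first-order condition give q = (177 − 126)/(15) = 3.4. So Q = 13.6 and P = 136.2.
Each firm's profit = (136.2 − 126)·3.4 − 10 = 24.68.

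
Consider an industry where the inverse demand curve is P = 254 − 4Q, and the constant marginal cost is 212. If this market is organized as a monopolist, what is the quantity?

A monopolist chooses Q where MR = MC. MR = 254 − 8Q; setting this equal to 212 gives Q = 5.25 and P = 233.

Q = 5.25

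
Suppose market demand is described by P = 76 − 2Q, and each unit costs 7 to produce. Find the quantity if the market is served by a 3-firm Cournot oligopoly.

Cournot with 3 identical firms: the symmetric best-response condition is 76 − 8q = 7. Each firm produces q = 8.625, total output Q = 25.875, price P = 24.25.

Q = 25.875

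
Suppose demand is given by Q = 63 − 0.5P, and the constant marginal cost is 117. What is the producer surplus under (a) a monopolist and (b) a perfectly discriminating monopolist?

Monopoly: PS = 10.125; Perfect PD: PS = 20.25

Inverting demand: P = 126 − 2Q.
The monopolist equates marginal revenue to marginal cost: 126 − 4Q = 117, so Q = 2.25. From demand, P = 121.5.
PS = (121.5 − 117)·2.25 = 10.125.
With perfect price discrimination, output is the efficient level Q = 4.5 (where demand meets MC), but every buyer pays their willingness to pay: CS = 0 and PS = total surplus.
PS = ½·(126 − 117)·4.5 = 20.25.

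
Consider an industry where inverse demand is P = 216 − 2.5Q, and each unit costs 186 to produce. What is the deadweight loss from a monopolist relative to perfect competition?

DWL = 45

Perfect competition: P = MC = 186, so 216 − 2.5Q = 186 and Q = 12.
Monopoly sets MR = MC: 216 − 5Q = 186 ⇒ Q = 6, P = 216 − 2.5·6 = 201.
DWL is the triangle between Q = 6 and Q = 12: ½·(12 − 6)·(201 − 186) = 45.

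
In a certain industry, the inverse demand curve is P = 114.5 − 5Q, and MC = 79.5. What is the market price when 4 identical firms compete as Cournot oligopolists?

Cournot with 4 identical firms: the symmetric best-response condition is 114.5 − 25q = 79.5. Each firm produces q = 1.4, total output Q = 5.6, price P = 86.5.

P = 86.5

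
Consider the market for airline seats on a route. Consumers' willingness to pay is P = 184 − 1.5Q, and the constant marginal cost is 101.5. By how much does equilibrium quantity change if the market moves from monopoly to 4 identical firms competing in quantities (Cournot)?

Equilibrium quantity rises by 16.5

A monopolist chooses Q where MR = MC. MR = 184 − 3Q; setting this equal to 101.5 gives Q = 27.5 and P = 142.75.
Cournot with 4 identical firms: the symmetric best-response condition is 184 − 7.5q = 101.5. Each firm produces q = 11, total output Q = 44, price P = 118.
Change in equilibrium quantity: 44 − 27.5 = 16.5.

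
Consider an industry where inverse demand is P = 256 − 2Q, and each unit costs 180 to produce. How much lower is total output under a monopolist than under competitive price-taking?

Q falls by 19

Under competition P = MC = 180, so Q = (256 − 180)/2 = 38.
Monopoly sets MR = MC: 256 − 4Q = 180 ⇒ Q = 19, P = 256 − 2·19 = 218.
Change in total output: 19 − 38 = −19.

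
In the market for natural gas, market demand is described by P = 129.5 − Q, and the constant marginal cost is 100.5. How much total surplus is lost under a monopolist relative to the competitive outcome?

Competitive firms price at marginal cost: P = 100.5, giving Q = 29.
The monopolist equates marginal revenue to marginal cost: 129.5 − 2Q = 100.5, so Q = 14.5. From demand, P = 115.
DWL is the triangle between Q = 14.5 and Q = 29: ½·(29 − 14.5)·(115 − 100.5) = 105.125.

DWL = 105.125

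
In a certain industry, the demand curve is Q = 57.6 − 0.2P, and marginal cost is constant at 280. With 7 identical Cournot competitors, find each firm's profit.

π_i = 0.2

Inverting demand: P = 288 − 5Q.
In a 7-firm Cournot equilibrium, symmetry and the first-order condition give q = (288 − 280)/(40) = 0.2. So Q = 1.4 and P = 281.
Each firm's profit = (281 − 280)·0.2 = 0.2.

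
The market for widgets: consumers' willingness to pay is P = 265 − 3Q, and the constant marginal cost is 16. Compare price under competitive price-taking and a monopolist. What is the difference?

Price rises by 124.5

Under competition P = MC = 16, so Q = (265 − 16)/3 = 83.
A monopolist chooses Q where MR = MC. MR = 265 − 6Q; setting this equal to 16 gives Q = 41.5 and P = 140.5.
Change in price: 140.5 − 16 = 124.5.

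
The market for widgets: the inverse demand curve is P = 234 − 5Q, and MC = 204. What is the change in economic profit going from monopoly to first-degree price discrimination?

π rises by 45

The monopolist equates marginal revenue to marginal cost: 234 − 10Q = 204, so Q = 3. From demand, P = 219.
Profit = (219 − 204)·3 = 45.
Under first-degree price discrimination the firm charges each unit its demand price and produces up to where P = MC, i.e. Q = 6. Consumer surplus is zero; producer surplus equals total surplus.
PS equals the full surplus area, 90. Profit = 90 = 90.
Change in economic profit: 90 − 45 = 45.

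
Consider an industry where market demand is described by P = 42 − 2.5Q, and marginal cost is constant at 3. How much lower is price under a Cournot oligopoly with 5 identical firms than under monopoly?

P falls by 13

The monopolist equates marginal revenue to marginal cost: 42 − 5Q = 3, so Q = 7.8. From demand, P = 22.5.
In a 5-firm Cournot equilibrium, symmetry and the first-order condition give q = (42 − 3)/(15) = 2.6. So Q = 13 and P = 9.5.
Change in price: 9.5 − 22.5 = −13.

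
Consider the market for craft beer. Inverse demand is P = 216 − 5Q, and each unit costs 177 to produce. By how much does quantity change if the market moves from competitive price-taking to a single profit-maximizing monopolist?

Q falls by 3.9

Under competition P = MC = 177, so Q = (216 − 177)/5 = 7.8.
The monopolist equates marginal revenue to marginal cost: 216 − 10Q = 177, so Q = 3.9. From demand, P = 196.5.
Change in quantity: 3.9 − 7.8 = −3.9.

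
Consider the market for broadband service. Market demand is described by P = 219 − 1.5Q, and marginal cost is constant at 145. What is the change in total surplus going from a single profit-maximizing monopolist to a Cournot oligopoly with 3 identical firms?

Monopoly sets MR = MC: 219 − 3Q = 145 ⇒ Q = 74/3, P = 219 − 1.5·74/3 = 182.
CS = ½·(219 − 182)·74/3 = 1369/3; PS = (182 − 145)·74/3 = 2738/3; TS = 1369.
In a 3-firm Cournot equilibrium, symmetry and the first-order condition give q = (219 − 145)/(6) = 37/3. So Q = 37 and P = 163.5.
CS = ½·(219 − 163.5)·37 = 1026.75; PS = (163.5 − 145)·37 = 684.5; TS = 1711.25.
Change in total surplus: 1711.25 − 1369 = 342.25.

Total surplus rises by 342.25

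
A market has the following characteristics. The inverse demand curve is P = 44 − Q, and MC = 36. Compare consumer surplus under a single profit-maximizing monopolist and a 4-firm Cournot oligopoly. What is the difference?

The monopolist equates marginal revenue to marginal cost: 44 − 2Q = 36, so Q = 4. From demand, P = 40.
CS = ½·(44 − 40)·4 = 8.
Cournot with 4 identical firms: the symmetric best-response condition is 44 − 5q = 36. Each firm produces q = 1.6, total output Q = 6.4, price P = 37.6.
CS = ½·(44 − 37.6)·6.4 = 20.48.
Change in consumer surplus: 20.48 − 8 = 12.48.

CS rises by 12.48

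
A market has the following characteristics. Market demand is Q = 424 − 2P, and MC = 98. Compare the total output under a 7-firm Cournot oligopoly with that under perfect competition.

Inverting demand: P = 212 − 0.5Q.
With 7 symmetric Cournot firms, each firm's FOC gives 212 − 4q = 98, so q = 28.5, Q = 7·28.5 = 199.5, and P = 112.25.
Under competition P = MC = 98, so Q = (212 − 98)/0.5 = 228.

Cournot: Q = 199.5; Competition: Q = 228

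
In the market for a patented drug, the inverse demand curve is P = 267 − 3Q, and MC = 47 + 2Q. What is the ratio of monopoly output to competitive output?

Q_m/Q_c = 0.625

The monopolist equates marginal revenue to marginal cost: 267 − 6Q = 47 + 2Q, so Q = 27.5. From demand, P = 184.5.
Under competition P = MC: 267 − 3Q = 47 + 2Q ⇒ Q = 44, P = 135.
Ratio Q_m/Q_c = 27.5/44 = 0.625.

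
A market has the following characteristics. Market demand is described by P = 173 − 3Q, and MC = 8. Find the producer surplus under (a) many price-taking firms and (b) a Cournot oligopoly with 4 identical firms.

Competition: PS = 0; Cournot: PS = 1452

Perfect competition: P = MC = 8, so 173 − 3Q = 8 and Q = 55.
PS = (8 − 8)·55 = 0.
Cournot with 4 identical firms: the symmetric best-response condition is 173 − 15q = 8. Each firm produces q = 11, total output Q = 44, price P = 41.
PS = (41 − 8)·44 = 1452.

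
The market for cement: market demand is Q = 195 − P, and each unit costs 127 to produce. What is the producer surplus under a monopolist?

Inverting demand: P = 195 − Q.
Monopoly sets MR = MC: 195 − 2Q = 127 ⇒ Q = 34, P = 195 − 34 = 161.
PS = (161 − 127)·34 = 1156.

PS = 1156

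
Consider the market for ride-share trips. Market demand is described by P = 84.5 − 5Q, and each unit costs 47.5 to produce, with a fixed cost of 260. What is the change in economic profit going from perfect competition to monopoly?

Perfect competition: P = MC = 47.5, so 84.5 − 5Q = 47.5 and Q = 7.4.
Profit = (47.5 − 47.5)·7.4 − 260 = −260.
Monopoly sets MR = MC: 84.5 − 10Q = 47.5 ⇒ Q = 3.7, P = 84.5 − 5·3.7 = 66.
Profit = (66 − 47.5)·3.7 − 260 = −191.55.
Change in economic profit: −191.55 − −260 = 68.45.

π rises by 68.45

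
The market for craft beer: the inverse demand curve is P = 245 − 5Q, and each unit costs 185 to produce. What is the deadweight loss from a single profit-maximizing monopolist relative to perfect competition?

DWL = 90

Under competition P = MC = 185, so Q = (245 − 185)/5 = 12.
The monopolist equates marginal revenue to marginal cost: 245 − 10Q = 185, so Q = 6. From demand, P = 215.
DWL is the triangle between Q = 6 and Q = 12: ½·(12 − 6)·(215 − 185) = 90.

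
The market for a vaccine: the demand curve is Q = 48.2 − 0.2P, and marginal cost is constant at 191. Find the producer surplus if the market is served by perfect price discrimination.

Inverting demand: P = 241 − 5Q.
A perfectly discriminating monopolist sells every unit with P(Q) ≥ MC(Q), so output equals the competitive quantity Q = 10. Each buyer pays their reservation price, so CS = 0 and the firm captures all surplus.
PS = ½·(241 − 191)·10 = 250.

PS = 250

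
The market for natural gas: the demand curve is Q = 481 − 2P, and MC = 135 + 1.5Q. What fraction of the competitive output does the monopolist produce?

Q_m/Q_c = 0.8

Inverting demand: P = 240.5 − 0.5Q.
A monopolist chooses Q where MR = MC. MR = 240.5 − Q; setting this equal to 135 + 1.5Q gives Q = 42.2 and P = 219.4.
Under competition P = MC: 240.5 − 0.5Q = 135 + 1.5Q ⇒ Q = 52.75, P = 214.125.
Ratio Q_m/Q_c = 42.2/52.75 = 0.8.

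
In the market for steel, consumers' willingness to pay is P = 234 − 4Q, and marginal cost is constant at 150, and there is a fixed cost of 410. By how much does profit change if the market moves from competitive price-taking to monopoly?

Profit rises by 441

Competitive firms price at marginal cost: P = 150, giving Q = 21.
Profit = (150 − 150)·21 − 410 = −410.
A monopolist chooses Q where MR = MC. MR = 234 − 8Q; setting this equal to 150 gives Q = 10.5 and P = 192.
Profit = (192 − 150)·10.5 − 410 = 31.
Change in profit: 31 − −410 = 441.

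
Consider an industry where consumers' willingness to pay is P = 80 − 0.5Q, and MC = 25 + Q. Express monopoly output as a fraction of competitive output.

Q_m/Q_c = 0.75

The monopolist equates marginal revenue to marginal cost: 80 − Q = 25 + Q, so Q = 27.5. From demand, P = 66.25.
Under competition P = MC: 80 − 0.5Q = 25 + Q ⇒ Q = 110/3, P = 185/3.
Ratio Q_m/Q_c = 27.5/(110/3) = 0.75.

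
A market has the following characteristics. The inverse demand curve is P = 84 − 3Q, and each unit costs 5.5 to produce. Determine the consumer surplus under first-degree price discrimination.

With perfect price discrimination, output is the efficient level Q = 157/6 (where demand meets MC), but every buyer pays their willingness to pay: CS = 0 and PS = total surplus.
CS = 0.

CS = 0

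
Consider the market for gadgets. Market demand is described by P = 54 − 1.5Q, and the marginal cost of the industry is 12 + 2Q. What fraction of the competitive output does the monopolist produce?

Q_m/Q_c = 0.7

A monopolist chooses Q where MR = MC. MR = 54 − 3Q; setting this equal to 12 + 2Q gives Q = 8.4 and P = 41.4.
Competitive equilibrium sets price equal to marginal cost: 54 − 1.5Q = 12 + 2Q, so Q = 12 and P = 36.
Ratio Q_m/Q_c = 8.4/12 = 0.7.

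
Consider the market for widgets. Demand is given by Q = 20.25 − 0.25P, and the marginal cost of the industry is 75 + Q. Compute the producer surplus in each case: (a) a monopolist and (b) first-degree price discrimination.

Monopoly: PS = 2; Perfect PD: PS = 3.6

Inverting demand: P = 81 − 4Q.
A monopolist chooses Q where MR = MC. MR = 81 − 8Q; setting this equal to 75 + Q gives Q = 2/3 and P = 235/3.
PS = P·Q − VC(Q) = 235/3·2/3 − (75·2/3 + ½·1·(2/3)²) = 2.
With perfect price discrimination, output is the efficient level Q = 1.2 (where demand meets MC), but every buyer pays their willingness to pay: CS = 0 and PS = total surplus.
PS = ½·(81 − 75)·1.2 = 3.6.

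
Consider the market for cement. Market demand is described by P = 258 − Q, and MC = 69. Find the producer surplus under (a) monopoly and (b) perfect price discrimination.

Monopoly: PS = 8930.25; Perfect PD: PS = 17860.5

A monopolist chooses Q where MR = MC. MR = 258 − 2Q; setting this equal to 69 gives Q = 94.5 and P = 163.5.
PS = (163.5 − 69)·94.5 = 8930.25.
A perfectly discriminating monopolist sells every unit with P(Q) ≥ MC(Q), so output equals the competitive quantity Q = 189. Each buyer pays their reservation price, so CS = 0 and the firm captures all surplus.
PS = ½·(258 − 69)·189 = 17860.5.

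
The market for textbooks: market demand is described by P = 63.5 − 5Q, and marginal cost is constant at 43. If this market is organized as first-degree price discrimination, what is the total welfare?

TS = 42.025

With perfect price discrimination, output is the efficient level Q = 4.1 (where demand meets MC), but every buyer pays their willingness to pay: CS = 0 and PS = total surplus.
TS = 42.025 (equal to competitive TS).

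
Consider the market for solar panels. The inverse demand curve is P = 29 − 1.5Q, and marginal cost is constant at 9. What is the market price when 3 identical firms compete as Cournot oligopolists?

P = 14

With 3 symmetric Cournot firms, each firm's FOC gives 29 − 6q = 9, so q = 10/3, Q = 3·10/3 = 10, and P = 14.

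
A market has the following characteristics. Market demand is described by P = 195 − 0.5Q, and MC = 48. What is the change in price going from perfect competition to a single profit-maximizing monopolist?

P rises by 73.5

Perfect competition: P = MC = 48, so 195 − 0.5Q = 48 and Q = 294.
The monopolist equates marginal revenue to marginal cost: 195 − Q = 48, so Q = 147. From demand, P = 121.5.
Change in price: 121.5 − 48 = 73.5.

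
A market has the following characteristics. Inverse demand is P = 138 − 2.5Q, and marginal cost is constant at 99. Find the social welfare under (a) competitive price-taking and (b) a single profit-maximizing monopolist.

Competition: TS = 304.2; Monopoly: TS = 228.15

Perfect competition: P = MC = 99, so 138 − 2.5Q = 99 and Q = 15.6.
CS = ½·(138 − 99)·15.6 = 304.2; PS = (99 − 99)·15.6 = 0; TS = 304.2.
Monopoly sets MR = MC: 138 − 5Q = 99 ⇒ Q = 7.8, P = 138 − 2.5·7.8 = 118.5.
CS = ½·(138 − 118.5)·7.8 = 76.05; PS = (118.5 − 99)·7.8 = 152.1; TS = 228.15.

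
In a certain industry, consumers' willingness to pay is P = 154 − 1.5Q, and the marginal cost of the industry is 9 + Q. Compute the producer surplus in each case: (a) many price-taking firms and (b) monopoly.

Competition: PS = 1682; Monopoly: PS = 2628.125

Competitive equilibrium sets price equal to marginal cost: 154 − 1.5Q = 9 + Q, so Q = 58 and P = 67.
PS = P·Q − VC(Q) = 67·58 − (9·58 + ½·1·58²) = 1682.
A monopolist chooses Q where MR = MC. MR = 154 − 3Q; setting this equal to 9 + Q gives Q = 36.25 and P = 99.625.
PS = P·Q − VC(Q) = 99.625·36.25 − (9·36.25 + ½·1·36.25²) = 2628.125.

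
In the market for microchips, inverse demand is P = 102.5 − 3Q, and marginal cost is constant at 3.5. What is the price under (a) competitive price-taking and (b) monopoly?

Competition: P = 3.5; Monopoly: P = 53

Perfect competition: P = MC = 3.5, so 102.5 − 3Q = 3.5 and Q = 33.
A monopolist chooses Q where MR = MC. MR = 102.5 − 6Q; setting this equal to 3.5 gives Q = 16.5 and P = 53.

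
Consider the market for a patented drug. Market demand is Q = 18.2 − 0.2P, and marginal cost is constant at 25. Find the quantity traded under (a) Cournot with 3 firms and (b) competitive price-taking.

Cournot: Q = 9.9; Competition: Q = 13.2

Inverting demand: P = 91 − 5Q.
In a 3-firm Cournot equilibrium, symmetry and the first-order condition give q = (91 − 25)/(20) = 3.3. So Q = 9.9 and P = 41.5.
Perfect competition: P = MC = 25, so 91 − 5Q = 25 and Q = 13.2.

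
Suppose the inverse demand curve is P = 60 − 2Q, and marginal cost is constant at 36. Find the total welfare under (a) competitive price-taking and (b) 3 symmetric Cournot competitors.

Competitive firms price at marginal cost: P = 36, giving Q = 12.
CS = ½·(60 − 36)·12 = 144; PS = (36 − 36)·12 = 0; TS = 144.
Cournot with 3 identical firms: the symmetric best-response condition is 60 − 8q = 36. Each firm produces q = 3, total output Q = 9, price P = 42.
CS = ½·(60 − 42)·9 = 81; PS = (42 − 36)·9 = 54; TS = 135.

Competition: TS = 144; Cournot: TS = 135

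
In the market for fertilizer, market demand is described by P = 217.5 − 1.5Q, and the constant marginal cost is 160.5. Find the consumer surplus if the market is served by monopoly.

A monopolist chooses Q where MR = MC. MR = 217.5 − 3Q; setting this equal to 160.5 gives Q = 19 and P = 189.
CS = ½·(217.5 − 189)·19 = 270.75.

CS = 270.75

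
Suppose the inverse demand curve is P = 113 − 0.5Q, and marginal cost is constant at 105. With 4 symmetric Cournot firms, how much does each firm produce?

q_i = 3.2

In a 4-firm Cournot equilibrium, symmetry and the first-order condition give q = (113 − 105)/(2.5) = 3.2. So Q = 12.8 and P = 106.6.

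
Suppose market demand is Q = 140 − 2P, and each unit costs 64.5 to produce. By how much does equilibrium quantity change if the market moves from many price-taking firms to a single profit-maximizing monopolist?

Equilibrium quantity falls by 5.5

Inverting demand: P = 70 − 0.5Q.
Perfect competition: P = MC = 64.5, so 70 − 0.5Q = 64.5 and Q = 11.
The monopolist equates marginal revenue to marginal cost: 70 − Q = 64.5, so Q = 5.5. From demand, P = 67.25.
Change in equilibrium quantity: 5.5 − 11 = −5.5.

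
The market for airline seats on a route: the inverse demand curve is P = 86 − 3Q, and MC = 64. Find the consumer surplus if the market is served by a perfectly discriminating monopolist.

CS = 0

Under first-degree price discrimination the firm charges each unit its demand price and produces up to where P = MC, i.e. Q = 22/3. Consumer surplus is zero; producer surplus equals total surplus.
CS = 0.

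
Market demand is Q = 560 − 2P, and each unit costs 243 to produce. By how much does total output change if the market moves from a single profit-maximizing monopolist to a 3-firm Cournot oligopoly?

Q rises by 18.5

Inverting demand: P = 280 − 0.5Q.
The monopolist equates marginal revenue to marginal cost: 280 − Q = 243, so Q = 37. From demand, P = 261.5.
In a 3-firm Cournot equilibrium, symmetry and the first-order condition give q = (280 − 243)/(2) = 18.5. So Q = 55.5 and P = 252.25.
Change in total output: 55.5 − 37 = 18.5.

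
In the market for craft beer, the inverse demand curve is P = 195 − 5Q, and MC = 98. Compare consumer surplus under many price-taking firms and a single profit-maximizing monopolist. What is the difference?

CS falls by 705.675

Under competition P = MC = 98, so Q = (195 − 98)/5 = 19.4.
CS = ½·(195 − 98)·19.4 = 940.9.
The monopolist equates marginal revenue to marginal cost: 195 − 10Q = 98, so Q = 9.7. From demand, P = 146.5.
CS = ½·(195 − 146.5)·9.7 = 235.225.
Change in consumer surplus: 235.225 − 940.9 = −705.675.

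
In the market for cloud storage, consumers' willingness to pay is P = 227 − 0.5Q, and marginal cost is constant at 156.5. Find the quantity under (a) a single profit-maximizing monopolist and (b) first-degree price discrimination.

Monopoly sets MR = MC: 227 − Q = 156.5 ⇒ Q = 70.5, P = 227 − 0.5·70.5 = 191.75.
With perfect price discrimination, output is the efficient level Q = 141 (where demand meets MC), but every buyer pays their willingness to pay: CS = 0 and PS = total surplus.

Monopoly: Q = 70.5; Perfect PD: Q = 141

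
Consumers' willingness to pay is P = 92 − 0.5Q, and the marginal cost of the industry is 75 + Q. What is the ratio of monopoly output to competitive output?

Monopoly sets MR = MC: 92 − Q = 75 + Q ⇒ Q = 8.5, P = 92 − 0.5·8.5 = 87.75.
Competitive equilibrium sets price equal to marginal cost: 92 − 0.5Q = 75 + Q, so Q = 34/3 and P = 259/3.
Ratio Q_m/Q_c = 8.5/(34/3) = 0.75.

Q_m/Q_c = 0.75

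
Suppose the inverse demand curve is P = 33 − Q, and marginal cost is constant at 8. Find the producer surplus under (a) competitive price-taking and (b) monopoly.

Competition: PS = 0; Monopoly: PS = 156.25

Under competition P = MC = 8, so Q = (33 − 8)/1 = 25.
PS = (8 − 8)·25 = 0.
Monopoly sets MR = MC: 33 − 2Q = 8 ⇒ Q = 12.5, P = 33 − 12.5 = 20.5.
PS = (20.5 − 8)·12.5 = 156.25.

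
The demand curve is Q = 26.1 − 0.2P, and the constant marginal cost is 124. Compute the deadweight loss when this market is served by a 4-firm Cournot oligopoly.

DWL = 0.169

Inverting demand: P = 130.5 − 5Q.
Competitive firms price at marginal cost: P = 124, giving Q = 1.3.
In a 4-firm Cournot equilibrium, symmetry and the first-order condition give q = (130.5 − 124)/(25) = 0.26. So Q = 1.04 and P = 125.3.
DWL is the triangle between Q = 1.04 and Q = 1.3: ½·(1.3 − 1.04)·(125.3 − 124) = 0.169.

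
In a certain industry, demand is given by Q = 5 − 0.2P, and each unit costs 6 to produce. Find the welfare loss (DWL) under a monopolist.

Inverting demand: P = 25 − 5Q.
Perfect competition: P = MC = 6, so 25 − 5Q = 6 and Q = 3.8.
Monopoly sets MR = MC: 25 − 10Q = 6 ⇒ Q = 1.9, P = 25 − 5·1.9 = 15.5.
DWL is the triangle between Q = 1.9 and Q = 3.8: ½·(3.8 − 1.9)·(15.5 − 6) = 9.025.

DWL = 9.025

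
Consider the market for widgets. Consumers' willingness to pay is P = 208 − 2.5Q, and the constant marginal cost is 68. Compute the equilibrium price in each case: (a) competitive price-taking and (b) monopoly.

Competitive firms price at marginal cost: P = 68, giving Q = 56.
A monopolist chooses Q where MR = MC. MR = 208 − 5Q; setting this equal to 68 gives Q = 28 and P = 138.

Competition: P = 68; Monopoly: P = 138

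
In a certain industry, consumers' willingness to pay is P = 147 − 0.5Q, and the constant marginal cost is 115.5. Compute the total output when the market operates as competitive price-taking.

Q = 63

Under competition P = MC = 115.5, so Q = (147 − 115.5)/0.5 = 63.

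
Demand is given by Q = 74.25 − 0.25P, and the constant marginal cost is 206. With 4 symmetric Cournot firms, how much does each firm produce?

q_i = 4.55

Inverting demand: P = 297 − 4Q.
With 4 symmetric Cournot firms, each firm's FOC gives 297 − 20q = 206, so q = 4.55, Q = 4·4.55 = 18.2, and P = 224.2.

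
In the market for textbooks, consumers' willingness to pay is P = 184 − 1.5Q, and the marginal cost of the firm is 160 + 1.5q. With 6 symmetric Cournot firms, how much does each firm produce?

Cournot with 6 identical firms: the symmetric best-response condition is 184 − 10.5q = 160 + 1.5q. Each firm produces q = 2, total output Q = 12, price P = 166.

q_i = 2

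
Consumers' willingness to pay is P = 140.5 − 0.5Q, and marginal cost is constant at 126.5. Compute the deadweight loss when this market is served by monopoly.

Under competition P = MC = 126.5, so Q = (140.5 − 126.5)/0.5 = 28.
A monopolist chooses Q where MR = MC. MR = 140.5 − Q; setting this equal to 126.5 gives Q = 14 and P = 133.5.
DWL is the triangle between Q = 14 and Q = 28: ½·(28 − 14)·(133.5 − 126.5) = 49.

DWL = 49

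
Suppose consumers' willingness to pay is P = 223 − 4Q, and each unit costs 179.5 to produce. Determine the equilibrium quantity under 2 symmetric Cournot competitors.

Q = 7.25

Cournot with 2 identical firms: the symmetric best-response condition is 223 − 12q = 179.5. Each firm produces q = 3.625, total output Q = 7.25, price P = 194.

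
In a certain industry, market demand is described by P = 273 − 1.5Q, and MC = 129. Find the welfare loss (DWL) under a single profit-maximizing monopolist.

Perfect competition: P = MC = 129, so 273 − 1.5Q = 129 and Q = 96.
The monopolist equates marginal revenue to marginal cost: 273 − 3Q = 129, so Q = 48. From demand, P = 201.
DWL is the triangle between Q = 48 and Q = 96: ½·(96 − 48)·(201 − 129) = 1728.

DWL = 1728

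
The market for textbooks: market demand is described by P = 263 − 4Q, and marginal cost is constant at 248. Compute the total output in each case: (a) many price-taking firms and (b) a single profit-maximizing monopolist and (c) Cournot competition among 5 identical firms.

Competition: Q = 3.75; Monopoly: Q = 1.875; Cournot: Q = 3.125

Under competition P = MC = 248, so Q = (263 − 248)/4 = 3.75.
A monopolist chooses Q where MR = MC. MR = 263 − 8Q; setting this equal to 248 gives Q = 1.875 and P = 255.5.
Cournot with 5 identical firms: the symmetric best-response condition is 263 − 24q = 248. Each firm produces q = 0.625, total output Q = 3.125, price P = 250.5.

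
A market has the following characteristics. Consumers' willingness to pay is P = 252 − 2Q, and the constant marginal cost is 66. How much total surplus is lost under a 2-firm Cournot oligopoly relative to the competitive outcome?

DWL = 961

Perfect competition: P = MC = 66, so 252 − 2Q = 66 and Q = 93.
Cournot with 2 identical firms: the symmetric best-response condition is 252 − 6q = 66. Each firm produces q = 31, total output Q = 62, price P = 128.
DWL is the triangle between Q = 62 and Q = 93: ½·(93 − 62)·(128 − 66) = 961.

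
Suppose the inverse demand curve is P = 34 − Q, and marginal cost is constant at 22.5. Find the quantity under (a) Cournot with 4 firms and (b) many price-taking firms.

Cournot with 4 identical firms: the symmetric best-response condition is 34 − 5q = 22.5. Each firm produces q = 2.3, total output Q = 9.2, price P = 24.8.
Perfect competition: P = MC = 22.5, so 34 − Q = 22.5 and Q = 11.5.

Cournot: Q = 9.2; Competition: Q = 11.5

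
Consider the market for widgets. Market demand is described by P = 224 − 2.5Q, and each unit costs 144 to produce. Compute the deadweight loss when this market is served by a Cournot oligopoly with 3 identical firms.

Perfect competition: P = MC = 144, so 224 − 2.5Q = 144 and Q = 32.
Cournot with 3 identical firms: the symmetric best-response condition is 224 − 10q = 144. Each firm produces q = 8, total output Q = 24, price P = 164.
DWL is the triangle between Q = 24 and Q = 32: ½·(32 − 24)·(164 − 144) = 80.

DWL = 80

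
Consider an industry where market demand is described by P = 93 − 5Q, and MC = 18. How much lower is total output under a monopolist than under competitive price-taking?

Perfect competition: P = MC = 18, so 93 − 5Q = 18 and Q = 15.
Monopoly sets MR = MC: 93 − 10Q = 18 ⇒ Q = 7.5, P = 93 − 5·7.5 = 55.5.
Change in total output: 7.5 − 15 = −7.5.

Total output falls by 7.5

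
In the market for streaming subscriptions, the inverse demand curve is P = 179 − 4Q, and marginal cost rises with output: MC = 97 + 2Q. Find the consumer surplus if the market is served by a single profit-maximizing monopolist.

A monopolist chooses Q where MR = MC. MR = 179 − 8Q; setting this equal to 97 + 2Q gives Q = 8.2 and P = 146.2.
CS = ½·(179 − 146.2)·8.2 = 134.48.

CS = 134.48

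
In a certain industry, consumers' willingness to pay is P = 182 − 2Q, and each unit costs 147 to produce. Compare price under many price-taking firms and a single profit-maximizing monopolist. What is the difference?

Price rises by 17.5

Competitive firms price at marginal cost: P = 147, giving Q = 17.5.
The monopolist equates marginal revenue to marginal cost: 182 − 4Q = 147, so Q = 8.75. From demand, P = 164.5.
Change in price: 164.5 − 147 = 17.5.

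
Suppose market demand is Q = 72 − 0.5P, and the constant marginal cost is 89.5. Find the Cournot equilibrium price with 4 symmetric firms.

Inverting demand: P = 144 − 2Q.
Cournot with 4 identical firms: the symmetric best-response condition is 144 − 10q = 89.5. Each firm produces q = 5.45, total output Q = 21.8, price P = 100.4.

P = 100.4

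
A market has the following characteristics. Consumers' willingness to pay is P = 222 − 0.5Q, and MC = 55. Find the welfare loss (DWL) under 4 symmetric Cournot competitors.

DWL = 1115.56

Under competition P = MC = 55, so Q = (222 − 55)/0.5 = 334.
In a 4-firm Cournot equilibrium, symmetry and the first-order condition give q = (222 − 55)/(2.5) = 66.8. So Q = 267.2 and P = 88.4.
DWL is the triangle between Q = 267.2 and Q = 334: ½·(334 − 267.2)·(88.4 − 55) = 1115.56.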